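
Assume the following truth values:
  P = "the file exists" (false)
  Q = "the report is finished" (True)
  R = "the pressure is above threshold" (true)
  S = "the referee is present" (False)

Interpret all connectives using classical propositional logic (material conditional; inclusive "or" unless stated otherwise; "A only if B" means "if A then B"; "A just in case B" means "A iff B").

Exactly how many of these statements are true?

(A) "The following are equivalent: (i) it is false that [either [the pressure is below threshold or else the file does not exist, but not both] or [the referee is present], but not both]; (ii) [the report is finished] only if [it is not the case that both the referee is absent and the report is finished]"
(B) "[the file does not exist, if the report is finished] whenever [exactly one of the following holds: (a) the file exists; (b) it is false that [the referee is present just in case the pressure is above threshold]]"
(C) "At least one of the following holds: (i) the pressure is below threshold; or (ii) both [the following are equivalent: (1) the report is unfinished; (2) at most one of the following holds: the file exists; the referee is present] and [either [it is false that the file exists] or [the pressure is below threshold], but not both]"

(A): Formalization: ~((~R xor ~P) xor S) <-> (Q -> (~S nand Q))

~R = ~T = F
~P = ~F = T
~R xor ~P = F xor T = T
(~R xor ~P) xor S = T xor F = T
~((~R xor ~P) xor S) = ~T = F
~S = ~F = T
~S nand Q = T nand T = F
Q -> (~S nand Q) = T -> F = F
~((~R xor ~P) xor S) <-> (Q -> (~S nand Q)) = F <-> F = T
Hence (A) is true.

(B): Formalization: (P xor ~(S <-> R)) -> (Q -> ~P)

S <-> R = F <-> T = F
~(S <-> R) = ~F = T
P xor ~(S <-> R) = F xor T = T
~P = ~F = T
Q -> ~P = T -> T = T
(P xor ~(S <-> R)) -> (Q -> ~P) = T -> T = T
So (B) is true.

(C): Formalization: ~R | ((~Q <-> (P nand S)) & (~P xor ~R))

~R = ~T = F
~Q = ~T = F
P nand S = F nand F = T
~Q <-> (P nand S) = F <-> T = F
~P = ~F = T
~R = ~T = F
~P xor ~R = T xor F = T
(~Q <-> (P nand S)) & (~P xor ~R) = F & T = F
~R | ((~Q <-> (P nand S)) & (~P xor ~R)) = F | F = F
Hence (C) is false.

2 of the 3 statements are true.

2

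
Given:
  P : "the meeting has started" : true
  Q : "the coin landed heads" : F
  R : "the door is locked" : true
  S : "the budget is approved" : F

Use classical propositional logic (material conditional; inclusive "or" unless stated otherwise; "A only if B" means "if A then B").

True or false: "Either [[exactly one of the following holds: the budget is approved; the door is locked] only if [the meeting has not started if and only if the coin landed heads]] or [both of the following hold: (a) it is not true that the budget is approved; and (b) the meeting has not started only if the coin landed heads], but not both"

Values: S=False, R=True, P=True, Q=False.
In symbols: ((S xor R) -> (not P iff Q)) xor (not S and (not P -> Q))

S xor R = False xor True = True
not P = not True = False
not P iff Q = False iff False = True
(S xor R) -> (not P iff Q) = True -> True = True
not S = not False = True
not P = not True = False
not P -> Q = False -> False = True
not S and (not P -> Q) = True and True = True
((S xor R) -> (not P iff Q)) xor (not S and (not P -> Q)) = True xor True = False

False.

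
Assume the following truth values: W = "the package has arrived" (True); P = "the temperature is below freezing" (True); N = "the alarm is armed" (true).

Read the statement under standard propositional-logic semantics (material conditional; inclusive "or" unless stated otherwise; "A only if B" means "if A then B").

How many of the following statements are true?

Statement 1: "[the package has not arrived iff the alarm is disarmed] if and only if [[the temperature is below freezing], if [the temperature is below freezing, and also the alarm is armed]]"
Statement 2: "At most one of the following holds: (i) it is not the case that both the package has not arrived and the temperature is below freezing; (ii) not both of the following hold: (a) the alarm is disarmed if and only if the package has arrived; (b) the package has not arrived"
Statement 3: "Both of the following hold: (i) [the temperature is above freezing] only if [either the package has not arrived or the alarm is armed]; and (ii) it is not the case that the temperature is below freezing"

Statement 1: Formalization: (~W <-> ~N) <-> ((P & N) -> P)

~W = ~T = F
~N = ~T = F
~W <-> ~N = F <-> F = T
P & N = T & T = T
(P & N) -> P = T -> T = T
(~W <-> ~N) <-> ((P & N) -> P) = T <-> T = T
Hence Statement 1 is true.

Statement 2: Parsed as (~W nand P) nand ((~N <-> W) nand ~W)

~W = ~T = F
~W nand P = F nand T = T
~N = ~T = F
~N <-> W = F <-> T = F
~W = ~T = F
(~N <-> W) nand ~W = F nand F = T
(~W nand P) nand ((~N <-> W) nand ~W) = T nand T = F
Hence Statement 2 is false.

Statement 3: Formalization: (~P -> (~W | N)) & ~P

~P = ~T = F
~W = ~T = F
~W | N = F | T = T
~P -> (~W | N) = F -> T = T
~P = ~T = F
(~P -> (~W | N)) & ~P = T & F = F
So Statement 3 is false.

1 of the 3 statements is true.

1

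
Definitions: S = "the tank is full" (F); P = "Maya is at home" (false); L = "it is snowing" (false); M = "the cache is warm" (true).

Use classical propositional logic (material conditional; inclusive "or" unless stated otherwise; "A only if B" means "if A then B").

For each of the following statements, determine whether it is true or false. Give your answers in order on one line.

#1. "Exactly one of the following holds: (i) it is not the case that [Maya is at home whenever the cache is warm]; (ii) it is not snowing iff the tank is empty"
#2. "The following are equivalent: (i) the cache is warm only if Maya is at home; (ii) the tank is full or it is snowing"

#1: Formalization: ¬(M → P) ⊕ (¬L ↔ ¬S)

M → P = T → F = F
¬(M → P) = ¬F = T
¬L = ¬F = T
¬S = ¬F = T
¬L ↔ ¬S = T ↔ T = T
¬(M → P) ⊕ (¬L ↔ ¬S) = T ⊕ T = F
Hence #1 is false.

#2: This is (M → P) ↔ (S ∨ L).

M → P = T → F = F
S ∨ L = F ∨ F = F
(M → P) ↔ (S ∨ L) = F ↔ F = T
Hence #2 is true.

#1 false; #2 true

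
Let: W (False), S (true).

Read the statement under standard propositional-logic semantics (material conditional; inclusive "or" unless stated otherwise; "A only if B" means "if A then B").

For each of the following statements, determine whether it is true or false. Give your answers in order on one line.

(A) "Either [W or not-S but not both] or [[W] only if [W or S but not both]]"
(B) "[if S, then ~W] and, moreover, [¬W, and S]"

(A) true / (B) true

(A): Parsed as (W ⊕ ¬S) ∨ (W → (W ⊕ S))

¬S = ¬T = F
W ⊕ ¬S = F ⊕ F = F
W ⊕ S = F ⊕ T = T
W → (W ⊕ S) = F → T = T
(W ⊕ ¬S) ∨ (W → (W ⊕ S)) = F ∨ T = T
Thus (A) is true.

(B): In symbols: (S → ¬W) ∧ (¬W ∧ S)

¬W = ¬F = T
S → ¬W = T → T = T
¬W = ¬F = T
¬W ∧ S = T ∧ T = T
(S → ¬W) ∧ (¬W ∧ S) = T ∧ T = T
Thus (B) is true.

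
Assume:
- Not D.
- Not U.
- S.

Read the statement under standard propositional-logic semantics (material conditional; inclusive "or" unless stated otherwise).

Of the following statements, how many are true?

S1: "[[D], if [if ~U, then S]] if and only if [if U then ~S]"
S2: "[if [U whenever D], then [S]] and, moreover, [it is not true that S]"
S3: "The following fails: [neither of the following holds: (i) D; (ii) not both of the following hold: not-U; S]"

0

S1: This is ((~U -> S) -> D) <-> (U -> ~S).

~U = ~F = T
~U -> S = T -> T = T
(~U -> S) -> D = T -> F = F
~S = ~T = F
U -> ~S = F -> F = T
((~U -> S) -> D) <-> (U -> ~S) = F <-> T = F
So S1 is false.

S2: Formalization: ((D -> U) -> S) & ~S

D -> U = F -> F = T
(D -> U) -> S = T -> T = T
~S = ~T = F
((D -> U) -> S) & ~S = T & F = F
So S2 is false.

S3: In symbols: ~(D nor (~U nand S))

~U = ~F = T
~U nand S = T nand T = F
D nor (~U nand S) = F nor F = T
~(D nor (~U nand S)) = ~T = F
Hence S3 is false.

True statements: 0 (none).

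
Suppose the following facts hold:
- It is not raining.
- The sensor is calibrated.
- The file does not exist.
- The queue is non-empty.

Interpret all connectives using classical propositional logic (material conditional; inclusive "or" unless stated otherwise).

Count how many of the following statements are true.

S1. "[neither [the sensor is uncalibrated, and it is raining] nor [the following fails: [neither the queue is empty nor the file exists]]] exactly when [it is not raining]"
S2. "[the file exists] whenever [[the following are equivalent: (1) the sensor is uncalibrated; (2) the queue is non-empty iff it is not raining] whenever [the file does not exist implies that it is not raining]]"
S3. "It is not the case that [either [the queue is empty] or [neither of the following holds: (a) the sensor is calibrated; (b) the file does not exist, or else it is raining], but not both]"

3

Let Q = "the sensor is calibrated" (True), P = "it is raining" (False), S = "the queue is empty" (False), R = "the file exists" (False).

S1: This is ((not Q and P) nor not (S nor R)) iff not P.

not Q = not True = False
not Q and P = False and False = False
S nor R = False nor False = True
not (S nor R) = not True = False
(not Q and P) nor not (S nor R) = False nor False = True
not P = not False = True
((not Q and P) nor not (S nor R)) iff not P = True iff True = True
Hence S1 is true.

S2: Parsed as ((not R -> not P) -> (not Q iff (not S iff not P))) -> R

not R = not False = True
not P = not False = True
not R -> not P = True -> True = True
not Q = not True = False
not S = not False = True
not P = not False = True
not S iff not P = True iff True = True
not Q iff (not S iff not P) = False iff True = False
(not R -> not P) -> (not Q iff (not S iff not P)) = True -> False = False
((not R -> not P) -> (not Q iff (not S iff not P))) -> R = False -> False = True
So S2 is true.

S3: Formalization: not (S xor (Q nor (not R or P)))

not R = not False = True
not R or P = True or False = True
Q nor (not R or P) = True nor True = False
S xor (Q nor (not R or P)) = False xor False = False
not (S xor (Q nor (not R or P))) = not False = True
Thus S3 is true.

True statements: 3 (S1, S2, S3).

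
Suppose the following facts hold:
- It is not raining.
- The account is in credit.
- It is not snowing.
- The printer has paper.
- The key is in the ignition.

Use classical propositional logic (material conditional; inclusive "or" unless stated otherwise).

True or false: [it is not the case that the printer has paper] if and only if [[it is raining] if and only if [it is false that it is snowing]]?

Let S = "the printer has paper" (T), P = "it is raining" (F), R = "it is snowing" (F).
In symbols: ~S <-> (P <-> ~R)

~S = ~T = F
~R = ~F = T
P <-> ~R = F <-> T = F
~S <-> (P <-> ~R) = F <-> F = T

true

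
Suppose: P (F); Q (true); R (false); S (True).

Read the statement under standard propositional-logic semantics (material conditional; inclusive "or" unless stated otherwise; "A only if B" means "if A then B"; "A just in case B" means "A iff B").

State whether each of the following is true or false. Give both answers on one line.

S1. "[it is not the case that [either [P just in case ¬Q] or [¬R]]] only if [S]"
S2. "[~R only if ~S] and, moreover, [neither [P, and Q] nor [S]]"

S1 true / S2 false

S1: This is ¬((P ↔ ¬Q) ∨ ¬R) → S.

¬Q = ¬T = F
P ↔ ¬Q = F ↔ F = T
¬R = ¬F = T
(P ↔ ¬Q) ∨ ¬R = T ∨ T = T
¬((P ↔ ¬Q) ∨ ¬R) = ¬T = F
¬((P ↔ ¬Q) ∨ ¬R) → S = F → T = T
Hence S1 is true.

S2: Formalization: (¬R → ¬S) ∧ ((P ∧ Q) ↓ S)

¬R = ¬F = T
¬S = ¬T = F
¬R → ¬S = T → F = F
P ∧ Q = F ∧ T = F
(P ∧ Q) ↓ S = F ↓ T = F
(¬R → ¬S) ∧ ((P ∧ Q) ↓ S) = F ∧ F = F
Thus S2 is false.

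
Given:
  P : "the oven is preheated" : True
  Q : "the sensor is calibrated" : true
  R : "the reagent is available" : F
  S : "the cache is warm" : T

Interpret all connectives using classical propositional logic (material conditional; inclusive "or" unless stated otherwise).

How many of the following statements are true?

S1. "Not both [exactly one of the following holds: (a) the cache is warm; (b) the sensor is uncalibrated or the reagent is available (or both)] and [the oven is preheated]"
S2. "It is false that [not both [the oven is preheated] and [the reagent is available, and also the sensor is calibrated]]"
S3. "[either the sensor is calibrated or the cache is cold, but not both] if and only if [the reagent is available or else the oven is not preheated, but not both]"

0

S1: Formalization: (S xor (not Q or R)) nand P

not Q = not True = False
not Q or R = False or False = False
S xor (not Q or R) = True xor False = True
(S xor (not Q or R)) nand P = True nand True = False
So S1 is false.

S2: In symbols: not (P nand (R and Q))

R and Q = False and True = False
P nand (R and Q) = True nand False = True
not (P nand (R and Q)) = not True = False
Thus S2 is false.

S3: Parsed as (Q xor not S) iff (R xor not P)

not S = not True = False
Q xor not S = True xor False = True
not P = not True = False
R xor not P = False xor False = False
(Q xor not S) iff (R xor not P) = True iff False = False
Hence S3 is false.

Count: 0.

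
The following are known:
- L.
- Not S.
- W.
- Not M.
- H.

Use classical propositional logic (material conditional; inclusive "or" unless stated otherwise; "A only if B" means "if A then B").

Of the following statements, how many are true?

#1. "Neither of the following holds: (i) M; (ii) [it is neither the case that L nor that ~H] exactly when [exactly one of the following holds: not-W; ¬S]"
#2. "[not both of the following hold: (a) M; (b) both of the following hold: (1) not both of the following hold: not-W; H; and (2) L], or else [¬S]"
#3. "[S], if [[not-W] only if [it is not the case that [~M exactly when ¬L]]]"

#1: In symbols: M ↓ ((L ↓ ¬H) ↔ (¬W ⊕ ¬S))

¬H = ¬T = F
L ↓ ¬H = T ↓ F = F
¬W = ¬T = F
¬S = ¬F = T
¬W ⊕ ¬S = F ⊕ T = T
(L ↓ ¬H) ↔ (¬W ⊕ ¬S) = F ↔ T = F
M ↓ ((L ↓ ¬H) ↔ (¬W ⊕ ¬S)) = F ↓ F = T
Thus #1 is true.

#2: Formalization: (M ↑ ((¬W ↑ H) ∧ L)) ∨ ¬S

¬W = ¬T = F
¬W ↑ H = F ↑ T = T
(¬W ↑ H) ∧ L = T ∧ T = T
M ↑ ((¬W ↑ H) ∧ L) = F ↑ T = T
¬S = ¬F = T
(M ↑ ((¬W ↑ H) ∧ L)) ∨ ¬S = T ∨ T = T
Hence #2 is true.

#3: Formalization: (¬W → ¬(¬M ↔ ¬L)) → S

¬W = ¬T = F
¬M = ¬F = T
¬L = ¬T = F
¬M ↔ ¬L = T ↔ F = F
¬(¬M ↔ ¬L) = ¬F = T
¬W → ¬(¬M ↔ ¬L) = F → T = T
(¬W → ¬(¬M ↔ ¬L)) → S = T → F = F
Hence #3 is false.

Count: 2.

2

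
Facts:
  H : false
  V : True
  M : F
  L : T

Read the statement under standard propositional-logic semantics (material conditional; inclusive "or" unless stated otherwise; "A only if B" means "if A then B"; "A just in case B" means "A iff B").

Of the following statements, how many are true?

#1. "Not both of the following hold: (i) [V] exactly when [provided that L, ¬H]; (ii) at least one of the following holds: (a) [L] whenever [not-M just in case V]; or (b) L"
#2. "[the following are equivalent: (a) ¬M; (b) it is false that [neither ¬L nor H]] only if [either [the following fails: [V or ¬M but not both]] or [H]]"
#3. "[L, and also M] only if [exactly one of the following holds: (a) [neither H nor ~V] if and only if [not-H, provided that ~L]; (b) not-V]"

#1: Formalization: (V <-> (L -> ~H)) nand (((~M <-> V) -> L) | L)

~H = ~F = T
L -> ~H = T -> T = T
V <-> (L -> ~H) = T <-> T = T
~M = ~F = T
~M <-> V = T <-> T = T
(~M <-> V) -> L = T -> T = T
((~M <-> V) -> L) | L = T | T = T
(V <-> (L -> ~H)) nand (((~M <-> V) -> L) | L) = T nand T = F
Thus #1 is false.

#2: This is (~M <-> ~(~L nor H)) -> (~(V xor ~M) | H).

~M = ~F = T
~L = ~T = F
~L nor H = F nor F = T
~(~L nor H) = ~T = F
~M <-> ~(~L nor H) = T <-> F = F
~M = ~F = T
V xor ~M = T xor T = F
~(V xor ~M) = ~F = T
~(V xor ~M) | H = T | F = T
(~M <-> ~(~L nor H)) -> (~(V xor ~M) | H) = F -> T = T
So #2 is true.

#3: This is (L & M) -> (((H nor ~V) <-> (~L -> ~H)) xor ~V).

L & M = T & F = F
~V = ~T = F
H nor ~V = F nor F = T
~L = ~T = F
~H = ~F = T
~L -> ~H = F -> T = T
(H nor ~V) <-> (~L -> ~H) = T <-> T = T
~V = ~T = F
((H nor ~V) <-> (~L -> ~H)) xor ~V = T xor F = T
(L & M) -> (((H nor ~V) <-> (~L -> ~H)) xor ~V) = F -> T = T
So #3 is true.

True statements: 2 (#2, #3).

2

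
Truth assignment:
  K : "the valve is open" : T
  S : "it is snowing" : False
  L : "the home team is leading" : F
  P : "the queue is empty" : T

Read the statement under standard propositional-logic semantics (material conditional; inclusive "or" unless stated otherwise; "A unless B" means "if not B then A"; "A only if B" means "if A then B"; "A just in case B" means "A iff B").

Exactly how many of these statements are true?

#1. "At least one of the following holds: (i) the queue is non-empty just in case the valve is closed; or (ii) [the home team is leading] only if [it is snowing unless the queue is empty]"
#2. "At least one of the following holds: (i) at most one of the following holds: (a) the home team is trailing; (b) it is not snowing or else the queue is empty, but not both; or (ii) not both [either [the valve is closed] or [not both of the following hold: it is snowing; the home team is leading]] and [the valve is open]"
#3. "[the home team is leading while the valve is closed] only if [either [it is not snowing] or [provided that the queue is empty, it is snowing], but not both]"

#1: Parsed as (not P iff not K) or (L -> (S or P))

not P = not True = False
not K = not True = False
not P iff not K = False iff False = True
S or P = False or True = True
L -> (S or P) = False -> True = True
(not P iff not K) or (L -> (S or P)) = True or True = True
So #1 is true.

#2: In symbols: (not L nand (not S xor P)) or ((not K or (S nand L)) nand K)

not L = not False = True
not S = not False = True
not S xor P = True xor True = False
not L nand (not S xor P) = True nand False = True
not K = not True = False
S nand L = False nand False = True
not K or (S nand L) = False or True = True
(not K or (S nand L)) nand K = True nand True = False
(not L nand (not S xor P)) or ((not K or (S nand L)) nand K) = True or False = True
Hence #2 is true.

#3: Formalization: (L and not K) -> (not S xor (P -> S))

not K = not True = False
L and not K = False and False = False
not S = not False = True
P -> S = True -> False = False
not S xor (P -> S) = True xor False = True
(L and not K) -> (not S xor (P -> S)) = False -> True = True
Thus #3 is true.

True statements: 3 (#1, #2, #3).

3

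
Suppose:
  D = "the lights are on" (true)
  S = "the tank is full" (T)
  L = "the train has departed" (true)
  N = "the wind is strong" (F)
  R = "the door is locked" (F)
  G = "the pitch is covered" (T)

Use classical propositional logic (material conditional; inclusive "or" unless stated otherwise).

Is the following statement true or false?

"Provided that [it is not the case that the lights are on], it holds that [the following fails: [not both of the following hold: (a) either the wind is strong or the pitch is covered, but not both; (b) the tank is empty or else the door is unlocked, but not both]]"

In symbols: not D -> not ((N xor G) nand (not S xor not R))

not D = not True = False
N xor G = False xor True = True
not S = not True = False
not R = not False = True
not S xor not R = False xor True = True
(N xor G) nand (not S xor not R) = True nand True = False
not ((N xor G) nand (not S xor not R)) = not False = True
not D -> not ((N xor G) nand (not S xor not R)) = False -> True = True

True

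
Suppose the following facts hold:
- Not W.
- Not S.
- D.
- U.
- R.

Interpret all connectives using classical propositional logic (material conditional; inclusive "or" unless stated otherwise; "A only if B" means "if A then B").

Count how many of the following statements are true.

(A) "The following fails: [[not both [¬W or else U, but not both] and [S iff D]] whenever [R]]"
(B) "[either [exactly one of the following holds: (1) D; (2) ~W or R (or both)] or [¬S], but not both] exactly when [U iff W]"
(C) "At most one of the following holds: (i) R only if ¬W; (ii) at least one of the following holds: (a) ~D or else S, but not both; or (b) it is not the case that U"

(A): This is ¬(R → ((¬W ⊕ U) ↑ (S ↔ D))).

¬W = ¬F = T
¬W ⊕ U = T ⊕ T = F
S ↔ D = F ↔ T = F
(¬W ⊕ U) ↑ (S ↔ D) = F ↑ F = T
R → ((¬W ⊕ U) ↑ (S ↔ D)) = T → T = T
¬(R → ((¬W ⊕ U) ↑ (S ↔ D))) = ¬T = F
So (A) is false.

(B): This is ((D ⊕ (¬W ∨ R)) ⊕ ¬S) ↔ (U ↔ W).

¬W = ¬F = T
¬W ∨ R = T ∨ T = T
D ⊕ (¬W ∨ R) = T ⊕ T = F
¬S = ¬F = T
(D ⊕ (¬W ∨ R)) ⊕ ¬S = F ⊕ T = T
U ↔ W = T ↔ F = F
((D ⊕ (¬W ∨ R)) ⊕ ¬S) ↔ (U ↔ W) = T ↔ F = F
So (B) is false.

(C): In symbols: (R → ¬W) ↑ ((¬D ⊕ S) ∨ ¬U)

¬W = ¬F = T
R → ¬W = T → T = T
¬D = ¬T = F
¬D ⊕ S = F ⊕ F = F
¬U = ¬T = F
(¬D ⊕ S) ∨ ¬U = F ∨ F = F
(R → ¬W) ↑ ((¬D ⊕ S) ∨ ¬U) = T ↑ F = T
So (C) is true.

Count: 1.

1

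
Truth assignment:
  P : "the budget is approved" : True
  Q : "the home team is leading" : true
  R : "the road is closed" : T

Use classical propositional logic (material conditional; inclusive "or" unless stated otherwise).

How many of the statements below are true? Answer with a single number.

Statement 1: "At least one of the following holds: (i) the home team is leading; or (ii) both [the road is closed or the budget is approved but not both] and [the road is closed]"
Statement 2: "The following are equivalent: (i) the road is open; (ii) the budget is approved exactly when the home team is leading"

Statement 1: Parsed as Q or ((R xor P) and R)

R xor P = True xor True = False
(R xor P) and R = False and True = False
Q or ((R xor P) and R) = True or False = True
So Statement 1 is true.

Statement 2: Parsed as not R iff (P iff Q)

not R = not True = False
P iff Q = True iff True = True
not R iff (P iff Q) = False iff True = False
Hence Statement 2 is false.

Count: 1.

1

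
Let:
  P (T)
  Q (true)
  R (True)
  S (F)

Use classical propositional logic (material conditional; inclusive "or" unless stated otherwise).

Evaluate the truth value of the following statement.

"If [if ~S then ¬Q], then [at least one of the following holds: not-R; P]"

The statement is true.

Formalization: (~S -> ~Q) -> (~R | P)

~S = ~F = T
~Q = ~T = F
~S -> ~Q = T -> F = F
~R = ~T = F
~R | P = F | T = T
(~S -> ~Q) -> (~R | P) = F -> T = T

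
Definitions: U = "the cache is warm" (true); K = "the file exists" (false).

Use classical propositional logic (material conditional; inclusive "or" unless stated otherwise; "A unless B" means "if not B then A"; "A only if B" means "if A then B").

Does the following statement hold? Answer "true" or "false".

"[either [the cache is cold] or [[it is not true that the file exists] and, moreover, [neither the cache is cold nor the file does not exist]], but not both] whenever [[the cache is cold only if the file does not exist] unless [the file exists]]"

In symbols: ((¬U → ¬K) ∨ K) → (¬U ⊕ (¬K ∧ (¬U ↓ ¬K)))

¬U = ¬T = F
¬K = ¬F = T
¬U → ¬K = F → T = T
(¬U → ¬K) ∨ K = T ∨ F = T
¬U = ¬T = F
¬K = ¬F = T
¬U = ¬T = F
¬K = ¬F = T
¬U ↓ ¬K = F ↓ T = F
¬K ∧ (¬U ↓ ¬K) = T ∧ F = F
¬U ⊕ (¬K ∧ (¬U ↓ ¬K)) = F ⊕ F = F
((¬U → ¬K) ∨ K) → (¬U ⊕ (¬K ∧ (¬U ↓ ¬K))) = T → F = F

False.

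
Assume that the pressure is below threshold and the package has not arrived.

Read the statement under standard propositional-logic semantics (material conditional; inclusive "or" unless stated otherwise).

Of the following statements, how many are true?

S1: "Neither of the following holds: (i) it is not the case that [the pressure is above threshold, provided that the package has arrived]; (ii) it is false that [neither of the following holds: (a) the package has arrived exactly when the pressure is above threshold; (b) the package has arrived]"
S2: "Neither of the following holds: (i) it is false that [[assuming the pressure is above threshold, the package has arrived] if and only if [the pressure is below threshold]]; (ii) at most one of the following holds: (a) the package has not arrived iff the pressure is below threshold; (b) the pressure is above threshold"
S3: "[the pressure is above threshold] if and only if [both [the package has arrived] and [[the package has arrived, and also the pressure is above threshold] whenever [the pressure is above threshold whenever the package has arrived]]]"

Let D = "the package has arrived" (F), L = "the pressure is above threshold" (F).

S1: This is ¬(D → L) ↓ ¬((D ↔ L) ↓ D).

D → L = F → F = T
¬(D → L) = ¬T = F
D ↔ L = F ↔ F = T
(D ↔ L) ↓ D = T ↓ F = F
¬((D ↔ L) ↓ D) = ¬F = T
¬(D → L) ↓ ¬((D ↔ L) ↓ D) = F ↓ T = F
Hence S1 is false.

S2: In symbols: ¬((L → D) ↔ ¬L) ↓ ((¬D ↔ ¬L) ↑ L)

L → D = F → F = T
¬L = ¬F = T
(L → D) ↔ ¬L = T ↔ T = T
¬((L → D) ↔ ¬L) = ¬T = F
¬D = ¬F = T
¬L = ¬F = T
¬D ↔ ¬L = T ↔ T = T
(¬D ↔ ¬L) ↑ L = T ↑ F = T
¬((L → D) ↔ ¬L) ↓ ((¬D ↔ ¬L) ↑ L) = F ↓ T = F
Hence S2 is false.

S3: Formalization: L ↔ (D ∧ ((D → L) → (D ∧ L)))

D → L = F → F = T
D ∧ L = F ∧ F = F
(D → L) → (D ∧ L) = T → F = F
D ∧ ((D → L) → (D ∧ L)) = F ∧ F = F
L ↔ (D ∧ ((D → L) → (D ∧ L))) = F ↔ F = T
Thus S3 is true.

True statements: 1 (S3).

1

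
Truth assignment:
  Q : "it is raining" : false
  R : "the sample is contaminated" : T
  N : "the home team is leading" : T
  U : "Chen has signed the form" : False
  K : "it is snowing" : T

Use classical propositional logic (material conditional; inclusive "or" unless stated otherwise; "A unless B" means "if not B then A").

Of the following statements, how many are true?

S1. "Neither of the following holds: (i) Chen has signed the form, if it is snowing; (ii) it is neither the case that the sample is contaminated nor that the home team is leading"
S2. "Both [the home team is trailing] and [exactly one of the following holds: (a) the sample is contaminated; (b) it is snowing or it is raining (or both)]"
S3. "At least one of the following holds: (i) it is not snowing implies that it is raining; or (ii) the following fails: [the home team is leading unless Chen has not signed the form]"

S1: In symbols: (K -> U) nor (R nor N)

K -> U = T -> F = F
R nor N = T nor T = F
(K -> U) nor (R nor N) = F nor F = T
So S1 is true.

S2: Parsed as ~N & (R xor (K | Q))

~N = ~T = F
K | Q = T | F = T
R xor (K | Q) = T xor T = F
~N & (R xor (K | Q)) = F & F = F
So S2 is false.

S3: Formalization: (~K -> Q) | ~(N | ~U)

~K = ~T = F
~K -> Q = F -> F = T
~U = ~F = T
N | ~U = T | T = T
~(N | ~U) = ~T = F
(~K -> Q) | ~(N | ~U) = T | F = T
Thus S3 is true.

True statements: 2 (S1, S3).

2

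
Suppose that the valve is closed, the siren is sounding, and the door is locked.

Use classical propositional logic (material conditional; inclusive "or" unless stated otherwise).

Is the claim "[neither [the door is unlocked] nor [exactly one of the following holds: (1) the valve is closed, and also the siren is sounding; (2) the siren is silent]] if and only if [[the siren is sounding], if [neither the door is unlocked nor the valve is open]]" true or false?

Let D = "the door is locked" (T), L = "the valve is open" (F), K = "the siren is sounding" (T).
Formalization: (¬D ↓ ((¬L ∧ K) ⊕ ¬K)) ↔ ((¬D ↓ L) → K)

¬D = ¬T = F
¬L = ¬F = T
¬L ∧ K = T ∧ T = T
¬K = ¬T = F
(¬L ∧ K) ⊕ ¬K = T ⊕ F = T
¬D ↓ ((¬L ∧ K) ⊕ ¬K) = F ↓ T = F
¬D = ¬T = F
¬D ↓ L = F ↓ F = T
(¬D ↓ L) → K = T → T = T
(¬D ↓ ((¬L ∧ K) ⊕ ¬K)) ↔ ((¬D ↓ L) → K) = F ↔ T = F

The statement is false.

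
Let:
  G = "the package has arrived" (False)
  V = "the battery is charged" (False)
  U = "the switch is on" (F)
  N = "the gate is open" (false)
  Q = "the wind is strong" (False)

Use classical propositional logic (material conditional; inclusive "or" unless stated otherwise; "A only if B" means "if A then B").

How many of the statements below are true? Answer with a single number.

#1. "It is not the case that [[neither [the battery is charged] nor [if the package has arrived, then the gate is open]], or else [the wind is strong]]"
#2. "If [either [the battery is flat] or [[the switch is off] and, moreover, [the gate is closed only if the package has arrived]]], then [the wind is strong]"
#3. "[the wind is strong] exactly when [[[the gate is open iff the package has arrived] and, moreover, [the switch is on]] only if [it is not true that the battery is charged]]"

1

#1: This is ¬((V ↓ (G → N)) ∨ Q).

G → N = F → F = T
V ↓ (G → N) = F ↓ T = F
(V ↓ (G → N)) ∨ Q = F ∨ F = F
¬((V ↓ (G → N)) ∨ Q) = ¬F = T
Thus #1 is true.

#2: Parsed as (¬V ∨ (¬U ∧ (¬N → G))) → Q

¬V = ¬F = T
¬U = ¬F = T
¬N = ¬F = T
¬N → G = T → F = F
¬U ∧ (¬N → G) = T ∧ F = F
¬V ∨ (¬U ∧ (¬N → G)) = T ∨ F = T
(¬V ∨ (¬U ∧ (¬N → G))) → Q = T → F = F
Hence #2 is false.

#3: In symbols: Q ↔ (((N ↔ G) ∧ U) → ¬V)

N ↔ G = F ↔ F = T
(N ↔ G) ∧ U = T ∧ F = F
¬V = ¬F = T
((N ↔ G) ∧ U) → ¬V = F → T = T
Q ↔ (((N ↔ G) ∧ U) → ¬V) = F ↔ T = F
Hence #3 is false.

1 of the 3 statements is true.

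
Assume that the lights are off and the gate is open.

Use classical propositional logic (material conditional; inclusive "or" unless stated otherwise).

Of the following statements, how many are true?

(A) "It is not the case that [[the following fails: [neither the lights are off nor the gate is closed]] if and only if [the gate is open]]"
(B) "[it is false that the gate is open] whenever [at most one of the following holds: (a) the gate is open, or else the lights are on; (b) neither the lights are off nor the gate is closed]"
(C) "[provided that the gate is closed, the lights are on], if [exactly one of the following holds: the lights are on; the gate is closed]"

1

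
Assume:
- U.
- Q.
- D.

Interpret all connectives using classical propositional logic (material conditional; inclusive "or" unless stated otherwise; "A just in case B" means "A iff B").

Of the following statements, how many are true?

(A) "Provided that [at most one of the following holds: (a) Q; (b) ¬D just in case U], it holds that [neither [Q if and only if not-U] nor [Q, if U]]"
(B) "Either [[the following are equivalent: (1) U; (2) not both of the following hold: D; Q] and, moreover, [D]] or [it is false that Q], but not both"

(A): In symbols: (Q nand (~D <-> U)) -> ((Q <-> ~U) nor (U -> Q))

~D = ~T = F
~D <-> U = F <-> T = F
Q nand (~D <-> U) = T nand F = T
~U = ~T = F
Q <-> ~U = T <-> F = F
U -> Q = T -> T = T
(Q <-> ~U) nor (U -> Q) = F nor T = F
(Q nand (~D <-> U)) -> ((Q <-> ~U) nor (U -> Q)) = T -> F = F
Thus (A) is false.

(B): Formalization: ((U <-> (D nand Q)) & D) xor ~Q

D nand Q = T nand T = F
U <-> (D nand Q) = T <-> F = F
(U <-> (D nand Q)) & D = F & T = F
~Q = ~T = F
((U <-> (D nand Q)) & D) xor ~Q = F xor F = F
Hence (B) is false.

True statements: 0 (none).

0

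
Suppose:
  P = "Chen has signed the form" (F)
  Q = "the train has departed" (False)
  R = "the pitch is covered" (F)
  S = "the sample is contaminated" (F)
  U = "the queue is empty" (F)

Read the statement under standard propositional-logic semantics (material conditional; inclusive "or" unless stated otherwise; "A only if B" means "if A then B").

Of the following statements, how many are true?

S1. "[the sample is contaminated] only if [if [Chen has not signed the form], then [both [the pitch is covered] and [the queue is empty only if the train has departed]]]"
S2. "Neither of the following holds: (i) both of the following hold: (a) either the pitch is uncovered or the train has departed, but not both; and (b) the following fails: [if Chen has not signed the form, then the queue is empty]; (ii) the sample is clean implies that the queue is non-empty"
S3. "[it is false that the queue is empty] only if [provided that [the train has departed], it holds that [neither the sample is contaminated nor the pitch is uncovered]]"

S1: This is S -> (not P -> (R and (U -> Q))).

not P = not False = True
U -> Q = False -> False = True
R and (U -> Q) = False and True = False
not P -> (R and (U -> Q)) = True -> False = False
S -> (not P -> (R and (U -> Q))) = False -> False = True
So S1 is true.

S2: In symbols: ((not R xor Q) and not (not P -> U)) nor (not S -> not U)

not R = not False = True
not R xor Q = True xor False = True
not P = not False = True
not P -> U = True -> False = False
not (not P -> U) = not False = True
(not R xor Q) and not (not P -> U) = True and True = True
not S = not False = True
not U = not False = True
not S -> not U = True -> True = True
((not R xor Q) and not (not P -> U)) nor (not S -> not U) = True nor True = False
So S2 is false.

S3: Formalization: not U -> (Q -> (S nor not R))

not U = not False = True
not R = not False = True
S nor not R = False nor True = False
Q -> (S nor not R) = False -> False = True
not U -> (Q -> (S nor not R)) = True -> True = True
Thus S3 is true.

True statements: 2.

2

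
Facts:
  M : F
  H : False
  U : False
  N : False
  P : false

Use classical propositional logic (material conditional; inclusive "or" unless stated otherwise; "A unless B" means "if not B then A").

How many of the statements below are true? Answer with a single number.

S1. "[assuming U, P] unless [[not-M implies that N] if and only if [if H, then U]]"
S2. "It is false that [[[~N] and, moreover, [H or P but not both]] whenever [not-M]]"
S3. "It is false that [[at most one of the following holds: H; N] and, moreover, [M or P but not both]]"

3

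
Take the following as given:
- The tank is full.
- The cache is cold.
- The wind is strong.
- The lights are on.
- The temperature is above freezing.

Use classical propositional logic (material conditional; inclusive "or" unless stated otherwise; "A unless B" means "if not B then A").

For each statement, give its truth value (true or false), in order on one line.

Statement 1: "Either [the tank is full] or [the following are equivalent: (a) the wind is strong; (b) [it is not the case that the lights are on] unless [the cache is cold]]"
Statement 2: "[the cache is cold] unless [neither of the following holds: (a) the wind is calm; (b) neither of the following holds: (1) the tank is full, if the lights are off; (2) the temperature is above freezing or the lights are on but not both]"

Let P = "the tank is full" (T), R = "the wind is strong" (T), S = "the lights are on" (T), Q = "the cache is warm" (F), U = "the temperature is below freezing" (F).

Statement 1: Parsed as P ∨ (R ↔ (¬S ∨ ¬Q))

¬S = ¬T = F
¬Q = ¬F = T
¬S ∨ ¬Q = F ∨ T = T
R ↔ (¬S ∨ ¬Q) = T ↔ T = T
P ∨ (R ↔ (¬S ∨ ¬Q)) = T ∨ T = T
So Statement 1 is true.

Statement 2: Formalization: ¬Q ∨ (¬R ↓ ((¬S → P) ↓ (¬U ⊕ S)))

¬Q = ¬F = T
¬R = ¬T = F
¬S = ¬T = F
¬S → P = F → T = T
¬U = ¬F = T
¬U ⊕ S = T ⊕ T = F
(¬S → P) ↓ (¬U ⊕ S) = T ↓ F = F
¬R ↓ ((¬S → P) ↓ (¬U ⊕ S)) = F ↓ F = T
¬Q ∨ (¬R ↓ ((¬S → P) ↓ (¬U ⊕ S))) = T ∨ T = T
So Statement 2 is true.

Statement 1 True / Statement 2 True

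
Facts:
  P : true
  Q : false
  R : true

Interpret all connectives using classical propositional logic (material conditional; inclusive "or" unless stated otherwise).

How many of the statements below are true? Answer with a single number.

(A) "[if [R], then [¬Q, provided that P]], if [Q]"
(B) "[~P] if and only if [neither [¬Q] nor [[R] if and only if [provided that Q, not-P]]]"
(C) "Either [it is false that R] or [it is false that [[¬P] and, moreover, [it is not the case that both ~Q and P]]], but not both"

(A): Parsed as Q -> (R -> (P -> ~Q))

~Q = ~F = T
P -> ~Q = T -> T = T
R -> (P -> ~Q) = T -> T = T
Q -> (R -> (P -> ~Q)) = F -> T = T
So (A) is true.

(B): In symbols: ~P <-> (~Q nor (R <-> (Q -> ~P)))

~P = ~T = F
~Q = ~F = T
~P = ~T = F
Q -> ~P = F -> F = T
R <-> (Q -> ~P) = T <-> T = T
~Q nor (R <-> (Q -> ~P)) = T nor T = F
~P <-> (~Q nor (R <-> (Q -> ~P))) = F <-> F = T
Hence (B) is true.

(C): Formalization: ~R xor ~(~P & (~Q nand P))

~R = ~T = F
~P = ~T = F
~Q = ~F = T
~Q nand P = T nand T = F
~P & (~Q nand P) = F & F = F
~(~P & (~Q nand P)) = ~F = T
~R xor ~(~P & (~Q nand P)) = F xor T = T
Hence (C) is true.

3 of the 3 statements are true ((A), (B), (C)).

3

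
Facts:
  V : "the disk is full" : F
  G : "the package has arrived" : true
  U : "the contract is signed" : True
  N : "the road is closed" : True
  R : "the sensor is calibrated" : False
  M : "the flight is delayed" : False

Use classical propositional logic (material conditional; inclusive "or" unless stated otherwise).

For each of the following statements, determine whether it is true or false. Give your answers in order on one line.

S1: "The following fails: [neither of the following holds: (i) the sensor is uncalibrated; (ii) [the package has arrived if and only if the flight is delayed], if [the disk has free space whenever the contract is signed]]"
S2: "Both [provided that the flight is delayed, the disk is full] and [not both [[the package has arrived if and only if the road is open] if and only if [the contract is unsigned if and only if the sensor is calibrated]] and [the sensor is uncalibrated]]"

S1 True / S2 True

S1: This is ¬(¬R ↓ ((U → ¬V) → (G ↔ M))).

¬R = ¬F = T
¬V = ¬F = T
U → ¬V = T → T = T
G ↔ M = T ↔ F = F
(U → ¬V) → (G ↔ M) = T → F = F
¬R ↓ ((U → ¬V) → (G ↔ M)) = T ↓ F = F
¬(¬R ↓ ((U → ¬V) → (G ↔ M))) = ¬F = T
Thus S1 is true.

S2: Formalization: (M → V) ∧ (((G ↔ ¬N) ↔ (¬U ↔ R)) ↑ ¬R)

M → V = F → F = T
¬N = ¬T = F
G ↔ ¬N = T ↔ F = F
¬U = ¬T = F
¬U ↔ R = F ↔ F = T
(G ↔ ¬N) ↔ (¬U ↔ R) = F ↔ T = F
¬R = ¬F = T
((G ↔ ¬N) ↔ (¬U ↔ R)) ↑ ¬R = F ↑ T = T
(M → V) ∧ (((G ↔ ¬N) ↔ (¬U ↔ R)) ↑ ¬R) = T ∧ T = T
Thus S2 is true.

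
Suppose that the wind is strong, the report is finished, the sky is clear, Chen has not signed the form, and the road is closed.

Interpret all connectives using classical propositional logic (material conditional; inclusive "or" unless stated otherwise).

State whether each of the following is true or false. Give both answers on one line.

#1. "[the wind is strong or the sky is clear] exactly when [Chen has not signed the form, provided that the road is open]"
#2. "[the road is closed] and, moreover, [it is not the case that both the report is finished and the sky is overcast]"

Let P = "the wind is strong" (T), R = "the sky is overcast" (F), U = "the road is closed" (T), S = "Chen has signed the form" (F), Q = "the report is finished" (T).

#1: Formalization: (P | ~R) <-> (~U -> ~S)

~R = ~F = T
P | ~R = T | T = T
~U = ~T = F
~S = ~F = T
~U -> ~S = F -> T = T
(P | ~R) <-> (~U -> ~S) = T <-> T = T
Thus #1 is true.

#2: Formalization: U & (Q nand R)

Q nand R = T nand F = T
U & (Q nand R) = T & T = T
Hence #2 is true.

#1 true, #2 true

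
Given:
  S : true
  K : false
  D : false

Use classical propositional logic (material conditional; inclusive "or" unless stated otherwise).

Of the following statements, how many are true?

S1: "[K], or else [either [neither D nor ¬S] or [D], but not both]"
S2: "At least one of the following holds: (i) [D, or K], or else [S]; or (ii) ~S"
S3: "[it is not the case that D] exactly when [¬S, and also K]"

2

S1: Parsed as K or ((D nor not S) xor D)

not S = not True = False
D nor not S = False nor False = True
(D nor not S) xor D = True xor False = True
K or ((D nor not S) xor D) = False or True = True
So S1 is true.

S2: Formalization: ((D or K) or S) or not S

D or K = False or False = False
(D or K) or S = False or True = True
not S = not True = False
((D or K) or S) or not S = True or False = True
Thus S2 is true.

S3: Parsed as not D iff (not S and K)

not D = not False = True
not S = not True = False
not S and K = False and False = False
not D iff (not S and K) = True iff False = False
Thus S3 is false.

True statements: 2 (S1, S2).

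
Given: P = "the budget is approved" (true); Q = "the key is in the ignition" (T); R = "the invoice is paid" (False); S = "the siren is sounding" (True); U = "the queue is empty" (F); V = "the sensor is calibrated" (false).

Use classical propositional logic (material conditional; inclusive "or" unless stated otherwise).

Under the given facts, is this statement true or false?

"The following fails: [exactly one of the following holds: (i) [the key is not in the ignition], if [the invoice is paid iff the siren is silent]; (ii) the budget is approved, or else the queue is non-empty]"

False

Parsed as not (((R iff not S) -> not Q) xor (P or not U))

not S = not True = False
R iff not S = False iff False = True
not Q = not True = False
(R iff not S) -> not Q = True -> False = False
not U = not False = True
P or not U = True or True = True
((R iff not S) -> not Q) xor (P or not U) = False xor True = True
not (((R iff not S) -> not Q) xor (P or not U)) = not True = False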